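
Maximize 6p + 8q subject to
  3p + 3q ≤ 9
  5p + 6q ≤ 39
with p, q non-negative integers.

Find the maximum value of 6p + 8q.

(p,q)=(0,3): 3·0+3·3=9≤9, 5·0+6·3=18≤39, objective 24.
(p,q)=(1,2): 3·1+3·2=9≤9, 5·1+6·2=17≤39, objective 22.
(p,q)=(0,2): 3·0+3·2=6≤9, 5·0+6·2=12≤39, objective 16.
The best lattice point is (0,3), giving 24.

24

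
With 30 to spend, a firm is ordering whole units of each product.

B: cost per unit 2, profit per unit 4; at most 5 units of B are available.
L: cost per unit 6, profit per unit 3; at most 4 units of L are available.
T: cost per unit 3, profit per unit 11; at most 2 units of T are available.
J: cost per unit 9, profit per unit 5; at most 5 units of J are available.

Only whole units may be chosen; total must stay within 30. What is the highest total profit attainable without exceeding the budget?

48

5×B, 2×T, and 1×J: cost 25 ≤ 30, profit 5·4 + 2·11 + 1·5 = 47.
5×B, 2×L, and 2×T: cost 28 ≤ 30, profit 5·4 + 2·3 + 2·11 = 48.
Best is 48.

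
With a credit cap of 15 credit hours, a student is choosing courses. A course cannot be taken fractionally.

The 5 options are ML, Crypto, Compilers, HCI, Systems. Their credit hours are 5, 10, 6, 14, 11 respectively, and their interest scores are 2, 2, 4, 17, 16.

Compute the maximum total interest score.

17

Take HCI: credit hours 14 ≤ 15, interest score 17.
No other feasible combination does better.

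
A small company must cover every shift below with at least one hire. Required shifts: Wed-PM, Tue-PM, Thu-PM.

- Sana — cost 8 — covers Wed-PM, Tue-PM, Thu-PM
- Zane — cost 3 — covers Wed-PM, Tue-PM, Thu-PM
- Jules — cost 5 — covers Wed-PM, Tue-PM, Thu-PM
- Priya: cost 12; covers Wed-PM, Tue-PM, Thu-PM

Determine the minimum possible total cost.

Zane alone covers Wed-PM, Tue-PM, Thu-PM — every shift.
Total cost: 3.

3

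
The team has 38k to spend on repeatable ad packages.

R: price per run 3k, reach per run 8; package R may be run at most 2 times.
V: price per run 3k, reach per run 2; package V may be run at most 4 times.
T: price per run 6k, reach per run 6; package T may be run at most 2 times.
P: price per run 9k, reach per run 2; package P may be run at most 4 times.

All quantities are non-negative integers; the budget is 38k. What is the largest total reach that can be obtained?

2×R, 3×V, 2×T, and 1×P: price 36 ≤ 38, reach 2·8 + 3·2 + 2·6 + 1·2 = 36.
2×R, 4×V, and 2×T: price 30 ≤ 38, reach 2·8 + 4·2 + 2·6 = 36.
Best is 36.

36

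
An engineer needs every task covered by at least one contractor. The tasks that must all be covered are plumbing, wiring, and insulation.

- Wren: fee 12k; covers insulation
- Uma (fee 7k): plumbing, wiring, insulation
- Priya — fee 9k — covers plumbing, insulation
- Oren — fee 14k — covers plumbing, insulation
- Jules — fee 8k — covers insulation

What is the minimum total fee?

7

Uma alone covers plumbing, wiring, insulation — every task.
Total fee: 7.
No cover costs less than 7.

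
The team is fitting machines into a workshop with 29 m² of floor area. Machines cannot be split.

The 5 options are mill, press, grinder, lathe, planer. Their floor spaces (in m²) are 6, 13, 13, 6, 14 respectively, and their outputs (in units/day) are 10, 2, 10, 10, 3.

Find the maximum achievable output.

30

This is an integer program with binary decision variables.
Allowing fractional choices, the relaxed optimum would be about 30.9, but machines are indivisible.
mill + lathe + planer: floor space 6 + 6 + 14 = 26 ≤ 29, output 10 + 10 + 3 = 23.
mill + press + lathe: floor space 6 + 13 + 6 = 25 ≤ 29, output 10 + 2 + 10 = 22.
mill + grinder + lathe: floor space 6 + 13 + 6 = 25 ≤ 29, output 10 + 10 + 10 = 30.
Best is mill, grinder, and lathe with total output 30.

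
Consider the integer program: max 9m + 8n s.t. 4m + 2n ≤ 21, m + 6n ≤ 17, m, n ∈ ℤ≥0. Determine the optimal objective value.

(m,n)=(4,2): 4·4+2·2=20≤21, 1·4+6·2=16≤17, objective 52.
(m,n)=(4,1): 4·4+2·1=18≤21, 1·4+6·1=10≤17, objective 44.
(m,n)=(3,2): 4·3+2·2=16≤21, 1·3+6·2=15≤17, objective 43.
The best lattice point is (4,2), giving 52.

52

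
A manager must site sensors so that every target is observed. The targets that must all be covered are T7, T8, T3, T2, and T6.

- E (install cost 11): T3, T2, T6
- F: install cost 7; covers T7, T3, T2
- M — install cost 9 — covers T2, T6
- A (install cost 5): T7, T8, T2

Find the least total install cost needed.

16

This is a weighted set-cover instance.
Choose E and A: together they cover T7, T8, T3, T2, T6 — every target.
Total install cost: 11 + 5 = 16.
No cover costs less than 16.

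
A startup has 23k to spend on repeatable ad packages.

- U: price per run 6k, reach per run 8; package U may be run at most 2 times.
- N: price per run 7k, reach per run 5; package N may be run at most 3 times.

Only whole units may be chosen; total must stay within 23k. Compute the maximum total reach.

Take 2×U and 1×N: price 19 ≤ 23, reach 2·8 + 1·5 = 21.
U has the best ratio (8/6) and is taken to its limit of 2; remaining capacity is filled optimally with the others.

21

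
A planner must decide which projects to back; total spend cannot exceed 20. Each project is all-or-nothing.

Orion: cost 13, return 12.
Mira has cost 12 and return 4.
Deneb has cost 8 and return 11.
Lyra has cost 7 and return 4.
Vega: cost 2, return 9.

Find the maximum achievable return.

Deneb + Vega: cost 8 + 2 = 10 ≤ 20, return 11 + 9 = 20.
Orion + Vega: cost 13 + 2 = 15 ≤ 20, return 12 + 9 = 21.
Deneb + Lyra + Vega: cost 8 + 7 + 2 = 17 ≤ 20, return 11 + 4 + 9 = 24.
Best is Deneb, Lyra, and Vega with total return 24.

24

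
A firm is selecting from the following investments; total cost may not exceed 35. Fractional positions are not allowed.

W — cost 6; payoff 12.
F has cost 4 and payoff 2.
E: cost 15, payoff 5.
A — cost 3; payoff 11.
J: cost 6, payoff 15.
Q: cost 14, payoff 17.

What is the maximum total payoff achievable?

W + A + J + Q: cost 6 + 3 + 6 + 14 = 29 ≤ 35, payoff 12 + 11 + 15 + 17 = 55.
W + F + A + J + Q: cost 6 + 4 + 3 + 6 + 14 = 33 ≤ 35, payoff 12 + 2 + 11 + 15 + 17 = 57.
Best is W, F, A, J, and Q with total payoff 57.

57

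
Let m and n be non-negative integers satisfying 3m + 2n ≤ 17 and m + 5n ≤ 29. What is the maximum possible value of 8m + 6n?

(m,n)=(3,4) is feasible, giving 48.
(m,n)=(2,5) is feasible, giving 46.
(m,n)=(3,3) is feasible, giving 42.
Maximum is 48 at (m,n)=(3,4).

48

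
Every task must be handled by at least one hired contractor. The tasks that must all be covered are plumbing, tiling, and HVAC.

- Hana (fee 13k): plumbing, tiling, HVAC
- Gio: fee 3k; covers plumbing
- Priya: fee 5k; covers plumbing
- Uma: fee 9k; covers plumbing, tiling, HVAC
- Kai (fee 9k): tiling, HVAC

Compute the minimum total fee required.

9

Uma alone covers plumbing, tiling, HVAC — every task.
Total fee: 9.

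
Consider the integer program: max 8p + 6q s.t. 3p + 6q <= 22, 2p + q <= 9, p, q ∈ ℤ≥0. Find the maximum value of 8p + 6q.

(p,q)=(4,1): 3·4+6·1=18≤22, 2·4+1·1=9≤9, objective 38.
(p,q)=(3,2): 3·3+6·2=21≤22, 2·3+1·2=8≤9, objective 36.
(p,q)=(4,0): 3·4+6·0=12≤22, 2·4+1·0=8≤9, objective 32.
(p,q)=(3,1): 3·3+6·1=15≤22, 2·3+1·1=7≤9, objective 30.
No feasible integer point exceeds 38.

38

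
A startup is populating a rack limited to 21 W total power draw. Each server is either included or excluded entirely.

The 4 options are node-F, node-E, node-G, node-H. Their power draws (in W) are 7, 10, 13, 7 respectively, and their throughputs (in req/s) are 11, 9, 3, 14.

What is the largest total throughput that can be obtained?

25

Allowing fractional choices, the relaxed optimum would be about 31.3, but servers are indivisible.
node-F + node-H: power draw 7 + 7 = 14 ≤ 21, throughput 11 + 14 = 25.
node-E + node-H: power draw 10 + 7 = 17 ≤ 21, throughput 9 + 14 = 23.
Best is node-F and node-H with total throughput 25.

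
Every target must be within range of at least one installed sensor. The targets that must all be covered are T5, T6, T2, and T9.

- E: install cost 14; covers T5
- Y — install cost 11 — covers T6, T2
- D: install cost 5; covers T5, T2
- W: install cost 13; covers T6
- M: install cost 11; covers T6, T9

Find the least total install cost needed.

16

Choose D and M: together they cover T5, T6, T2, T9 — every target.
Total install cost: 5 + 11 = 16.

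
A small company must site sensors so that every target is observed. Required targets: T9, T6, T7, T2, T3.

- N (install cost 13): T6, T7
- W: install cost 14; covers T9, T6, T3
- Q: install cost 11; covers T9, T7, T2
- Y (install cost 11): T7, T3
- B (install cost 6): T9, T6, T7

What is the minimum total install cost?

The greedy cost-per-new-target heuristic would pick B, Q, and Y for 28, but a cheaper cover exists.
Choose W and Q: together they cover T9, T6, T7, T2, T3 — every target.
Total install cost: 14 + 11 = 25.
No cover costs less than 25.

25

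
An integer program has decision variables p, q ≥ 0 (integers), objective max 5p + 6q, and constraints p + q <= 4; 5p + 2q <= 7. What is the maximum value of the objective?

Relaxing integrality, the LP optimum is 21.00 at (p,q) = (0, 3.5), which is not an integer point.
(p,q)=(0,3): 1·0+1·3=3≤4, 5·0+2·3=6≤7, objective 18.
(p,q)=(0,2): 1·0+1·2=2≤4, 5·0+2·2=4≤7, objective 12.
Maximum is 18 at (p,q)=(0,3).

18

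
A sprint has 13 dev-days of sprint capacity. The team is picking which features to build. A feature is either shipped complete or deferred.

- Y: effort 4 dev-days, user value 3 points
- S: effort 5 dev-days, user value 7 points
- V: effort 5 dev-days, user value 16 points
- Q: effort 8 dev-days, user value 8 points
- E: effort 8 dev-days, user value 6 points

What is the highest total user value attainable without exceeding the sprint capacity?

24

Allowing fractional choices, the relaxed optimum would be about 26.0, but features are indivisible.
V + Q: effort 5 + 8 = 13 ≤ 13, user value 16 + 8 = 24.
S + V: effort 5 + 5 = 10 ≤ 13, user value 7 + 16 = 23.
V + E: effort 5 + 8 = 13 ≤ 13, user value 16 + 6 = 22.
Best is V and Q with total user value 24.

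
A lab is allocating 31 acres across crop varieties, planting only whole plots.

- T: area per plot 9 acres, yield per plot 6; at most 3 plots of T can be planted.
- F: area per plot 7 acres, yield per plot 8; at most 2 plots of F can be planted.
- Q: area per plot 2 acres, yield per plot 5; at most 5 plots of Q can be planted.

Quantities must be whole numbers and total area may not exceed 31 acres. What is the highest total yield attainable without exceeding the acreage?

This is a bounded integer knapsack.
1×T, 2×F, and 4×Q: area 31 ≤ 31, yield 1·6 + 2·8 + 4·5 = 42.
2×F and 5×Q: area 24 ≤ 31, yield 2·8 + 5·5 = 41.
Best is 42.

42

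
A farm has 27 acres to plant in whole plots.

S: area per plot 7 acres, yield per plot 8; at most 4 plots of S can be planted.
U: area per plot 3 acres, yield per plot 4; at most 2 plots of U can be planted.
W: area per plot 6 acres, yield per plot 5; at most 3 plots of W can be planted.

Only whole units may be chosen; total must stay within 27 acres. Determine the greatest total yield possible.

This is a bounded integer knapsack.
3×S and 2×U: area 27 ≤ 27, yield 3·8 + 2·4 = 32.
2×S, 2×U, and 1×W: area 26 ≤ 27, yield 2·8 + 2·4 + 1·5 = 29.
Best is 32.

32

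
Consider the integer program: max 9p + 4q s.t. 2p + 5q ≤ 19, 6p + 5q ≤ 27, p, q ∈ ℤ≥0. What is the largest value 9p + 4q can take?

36

(p,q)=(4,0): 2·4+5·0=8≤19, 6·4+5·0=24≤27, objective 36.
(p,q)=(3,1): 2·3+5·1=11≤19, 6·3+5·1=23≤27, objective 31.
(p,q)=(3,0): 2·3+5·0=6≤19, 6·3+5·0=18≤27, objective 27.
No feasible integer point exceeds 36.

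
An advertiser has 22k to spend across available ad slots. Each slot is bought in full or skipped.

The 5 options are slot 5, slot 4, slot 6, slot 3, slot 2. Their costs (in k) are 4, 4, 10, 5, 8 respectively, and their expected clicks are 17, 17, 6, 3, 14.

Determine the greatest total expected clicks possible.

Allowing fractional choices, the relaxed optimum would be about 51.6, but ad slots are indivisible.
slot 5 + slot 4 + slot 3 + slot 2: cost 4 + 4 + 5 + 8 = 21 ≤ 22, expected clicks 17 + 17 + 3 + 14 = 51.
slot 5 + slot 4 + slot 6: cost 4 + 4 + 10 = 18 ≤ 22, expected clicks 17 + 17 + 6 = 40.
slot 5 + slot 4 + slot 2: cost 4 + 4 + 8 = 16 ≤ 22, expected clicks 17 + 17 + 14 = 48.
Best is slot 5, slot 4, slot 3, and slot 2 with total expected clicks 51.

51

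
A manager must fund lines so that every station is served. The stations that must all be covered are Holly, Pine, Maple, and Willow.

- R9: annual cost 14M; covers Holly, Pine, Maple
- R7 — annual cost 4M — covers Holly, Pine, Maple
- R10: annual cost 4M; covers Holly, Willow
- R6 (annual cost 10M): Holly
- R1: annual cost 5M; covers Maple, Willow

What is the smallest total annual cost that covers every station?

Choose R7 and R10: together they cover Holly, Pine, Maple, Willow — every station.
Total annual cost: 4 + 4 = 8.
No cover costs less than 8.

8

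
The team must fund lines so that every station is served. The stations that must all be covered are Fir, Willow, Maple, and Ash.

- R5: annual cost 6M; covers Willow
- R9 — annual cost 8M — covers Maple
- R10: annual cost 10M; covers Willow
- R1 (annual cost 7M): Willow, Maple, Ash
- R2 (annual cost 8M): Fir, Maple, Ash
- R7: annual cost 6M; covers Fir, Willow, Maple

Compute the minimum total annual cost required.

This is a weighted set-cover instance.
Choose R1 and R7: together they cover Fir, Willow, Maple, Ash — every station.
Total annual cost: 7 + 6 = 13.

13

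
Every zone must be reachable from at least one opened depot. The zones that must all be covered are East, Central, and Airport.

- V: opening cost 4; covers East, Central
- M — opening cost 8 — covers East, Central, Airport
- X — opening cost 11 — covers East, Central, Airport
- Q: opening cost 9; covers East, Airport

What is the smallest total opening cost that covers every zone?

The greedy cost-per-new-zone heuristic would pick V and M for 12, but a cheaper cover exists.
M alone covers East, Central, Airport — every zone.
Total opening cost: 8.
No cover costs less than 8.

8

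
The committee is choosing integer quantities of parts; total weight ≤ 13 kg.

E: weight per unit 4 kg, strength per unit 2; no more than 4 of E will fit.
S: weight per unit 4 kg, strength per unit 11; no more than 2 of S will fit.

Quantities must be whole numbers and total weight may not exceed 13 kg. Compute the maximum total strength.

24

S has the best ratio (11/4); taking only S gives at most 2×11 = 22 (stopped by the supply cap of 2).
Mixing does better — 1×E and 2×S: weight 12 ≤ 13, strength 1·2 + 2·11 = 24.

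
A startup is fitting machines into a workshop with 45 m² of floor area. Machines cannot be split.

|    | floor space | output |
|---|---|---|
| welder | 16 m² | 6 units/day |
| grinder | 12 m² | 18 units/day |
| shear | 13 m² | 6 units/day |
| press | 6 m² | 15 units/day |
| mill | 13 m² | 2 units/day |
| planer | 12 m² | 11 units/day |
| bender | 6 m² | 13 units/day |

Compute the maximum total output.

This is a 0-1 knapsack instance.
Allowing fractional choices, the relaxed optimum would be about 61.2, but machines are indivisible.
welder + grinder + press + bender: floor space 16 + 12 + 6 + 6 = 40 ≤ 45, output 6 + 18 + 15 + 13 = 52.
grinder + shear + press + bender: floor space 12 + 13 + 6 + 6 = 37 ≤ 45, output 18 + 6 + 15 + 13 = 52.
grinder + press + planer + bender: floor space 12 + 6 + 12 + 6 = 36 ≤ 45, output 18 + 15 + 11 + 13 = 57.
Best is grinder, press, planer, and bender with total output 57.

57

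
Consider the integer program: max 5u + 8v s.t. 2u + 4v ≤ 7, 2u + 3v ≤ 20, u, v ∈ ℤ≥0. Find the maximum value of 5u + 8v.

15

Relaxing integrality, the LP optimum is 17.50 at (u,v) = (3.5, 0), which is not an integer point.
(u,v)=(3,0) is feasible, giving 15.
(u,v)=(2,0) is feasible, giving 10.
No feasible integer point exceeds 15.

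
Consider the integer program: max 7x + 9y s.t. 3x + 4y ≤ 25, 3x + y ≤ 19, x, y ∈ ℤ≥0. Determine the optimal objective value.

57

(x,y)=(3,4) is feasible, giving 57.
(x,y)=(4,3) is feasible, giving 55.
(x,y)=(5,2) is feasible, giving 53.
(x,y)=(6,1) is feasible, giving 51.
The best lattice point is (3,4), giving 57.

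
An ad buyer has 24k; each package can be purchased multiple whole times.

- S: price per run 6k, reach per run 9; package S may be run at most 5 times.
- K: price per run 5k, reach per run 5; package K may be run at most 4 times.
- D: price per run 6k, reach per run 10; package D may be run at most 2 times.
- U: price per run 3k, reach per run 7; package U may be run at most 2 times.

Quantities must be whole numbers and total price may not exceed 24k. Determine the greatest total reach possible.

43

This is a bounded integer knapsack.
2×S, 1×D, and 2×U: price 24 ≤ 24, reach 2·9 + 1·10 + 2·7 = 42.
1×S, 2×D, and 2×U: price 24 ≤ 24, reach 1·9 + 2·10 + 2·7 = 43.
Best is 43.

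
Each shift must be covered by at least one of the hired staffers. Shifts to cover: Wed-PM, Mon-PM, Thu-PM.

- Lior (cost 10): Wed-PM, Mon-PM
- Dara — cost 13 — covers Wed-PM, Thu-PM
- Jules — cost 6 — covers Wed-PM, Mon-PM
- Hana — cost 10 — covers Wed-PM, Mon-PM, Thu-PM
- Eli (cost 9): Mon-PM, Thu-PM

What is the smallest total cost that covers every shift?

10

The greedy cost-per-new-shift heuristic would pick Jules and Eli for 15, but a cheaper cover exists.
Hana alone covers Wed-PM, Mon-PM, Thu-PM — every shift.
Total cost: 10.
No cover costs less than 10.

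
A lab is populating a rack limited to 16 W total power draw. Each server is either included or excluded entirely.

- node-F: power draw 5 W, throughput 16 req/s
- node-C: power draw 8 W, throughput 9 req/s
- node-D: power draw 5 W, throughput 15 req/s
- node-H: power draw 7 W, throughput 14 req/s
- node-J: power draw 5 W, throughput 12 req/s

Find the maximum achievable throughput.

43

Treat it as a binary knapsack problem.
Allowing fractional choices, the relaxed optimum would be about 45.0, but servers are indivisible.
node-F + node-D + node-J: power draw 5 + 5 + 5 = 15 ≤ 16, throughput 16 + 15 + 12 = 43.
node-F + node-H: power draw 5 + 7 = 12 ≤ 16, throughput 16 + 14 = 30.
node-F + node-D: power draw 5 + 5 = 10 ≤ 16, throughput 16 + 15 = 31.
Best is node-F, node-D, and node-J with total throughput 43.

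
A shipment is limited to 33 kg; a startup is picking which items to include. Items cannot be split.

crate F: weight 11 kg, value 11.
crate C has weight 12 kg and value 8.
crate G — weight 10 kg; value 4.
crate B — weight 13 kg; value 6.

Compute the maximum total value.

Take crate F, crate C, and crate G: weight 11 + 12 + 10 = 33 ≤ 33, value 11 + 8 + 4 = 23.
No other feasible combination does better.

23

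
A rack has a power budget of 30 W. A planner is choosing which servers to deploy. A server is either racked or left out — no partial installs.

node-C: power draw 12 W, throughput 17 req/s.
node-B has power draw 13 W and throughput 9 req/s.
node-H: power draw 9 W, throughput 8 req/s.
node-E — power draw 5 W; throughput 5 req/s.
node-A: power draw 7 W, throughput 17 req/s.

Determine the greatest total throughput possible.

Treat it as a binary knapsack problem.
Allowing fractional choices, the relaxed optimum would be about 44.3, but servers are indivisible.
node-C + node-A: power draw 12 + 7 = 19 ≤ 30, throughput 17 + 17 = 34.
node-C + node-E + node-A: power draw 12 + 5 + 7 = 24 ≤ 30, throughput 17 + 5 + 17 = 39.
node-C + node-H + node-A: power draw 12 + 9 + 7 = 28 ≤ 30, throughput 17 + 8 + 17 = 42.
Best is node-C, node-H, and node-A with total throughput 42.

42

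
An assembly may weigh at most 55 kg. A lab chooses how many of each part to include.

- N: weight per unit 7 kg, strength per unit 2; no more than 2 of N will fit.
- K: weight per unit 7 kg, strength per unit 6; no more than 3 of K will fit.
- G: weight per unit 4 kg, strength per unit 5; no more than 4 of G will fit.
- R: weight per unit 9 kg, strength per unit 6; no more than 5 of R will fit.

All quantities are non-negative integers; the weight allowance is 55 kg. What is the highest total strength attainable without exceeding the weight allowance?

This is a bounded integer knapsack.
Take 3×K, 4×G, and 2×R: weight 55 ≤ 55, strength 3·6 + 4·5 + 2·6 = 50.
G has the best ratio (5/4) and is taken to its limit of 4; remaining capacity is filled optimally with the others.

50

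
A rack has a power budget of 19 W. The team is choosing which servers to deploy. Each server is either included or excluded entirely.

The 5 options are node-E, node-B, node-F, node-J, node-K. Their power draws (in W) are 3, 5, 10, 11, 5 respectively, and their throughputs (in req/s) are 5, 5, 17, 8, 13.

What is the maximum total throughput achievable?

node-F + node-K: power draw 10 + 5 = 15 ≤ 19, throughput 17 + 13 = 30.
node-E + node-B + node-F: power draw 3 + 5 + 10 = 18 ≤ 19, throughput 5 + 5 + 17 = 27.
node-E + node-F + node-K: power draw 3 + 10 + 5 = 18 ≤ 19, throughput 5 + 17 + 13 = 35.
Best is node-E, node-F, and node-K with total throughput 35.

35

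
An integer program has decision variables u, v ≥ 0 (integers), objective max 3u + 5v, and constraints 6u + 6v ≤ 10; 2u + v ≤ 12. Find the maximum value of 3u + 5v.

5

(u,v)=(0,1): 6·0+6·1=6≤10, 2·0+1·1=1≤12, objective 5.
(u,v)=(1,0): 6·1+6·0=6≤10, 2·1+1·0=2≤12, objective 3.
The best lattice point is (0,1), giving 5.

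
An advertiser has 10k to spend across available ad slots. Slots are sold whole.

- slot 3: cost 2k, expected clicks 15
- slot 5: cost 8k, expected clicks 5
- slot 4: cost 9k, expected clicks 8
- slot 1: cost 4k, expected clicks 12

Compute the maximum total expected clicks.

27

This is an integer program with binary decision variables.
Take slot 3 and slot 1: cost 2 + 4 = 6 ≤ 10, expected clicks 15 + 12 = 27.
No other feasible combination does better.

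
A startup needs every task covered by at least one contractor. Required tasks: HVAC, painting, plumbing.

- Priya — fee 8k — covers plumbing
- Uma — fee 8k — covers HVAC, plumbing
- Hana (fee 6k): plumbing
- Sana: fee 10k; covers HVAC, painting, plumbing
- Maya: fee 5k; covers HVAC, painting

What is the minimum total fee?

10

This is a weighted set-cover instance.
Sana alone covers HVAC, painting, plumbing — every task.
Total fee: 10.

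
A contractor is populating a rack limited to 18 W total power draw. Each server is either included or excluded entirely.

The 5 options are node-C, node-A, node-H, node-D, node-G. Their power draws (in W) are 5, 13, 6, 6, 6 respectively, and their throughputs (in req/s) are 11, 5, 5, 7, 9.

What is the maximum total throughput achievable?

27

This is a 0-1 knapsack instance.
Allowing fractional choices, the relaxed optimum would be about 27.8, but servers are indivisible.
node-C + node-H + node-G: power draw 5 + 6 + 6 = 17 ≤ 18, throughput 11 + 5 + 9 = 25.
node-C + node-D + node-G: power draw 5 + 6 + 6 = 17 ≤ 18, throughput 11 + 7 + 9 = 27.
node-C + node-H + node-D: power draw 5 + 6 + 6 = 17 ≤ 18, throughput 11 + 5 + 7 = 23.
Best is node-C, node-D, and node-G with total throughput 27.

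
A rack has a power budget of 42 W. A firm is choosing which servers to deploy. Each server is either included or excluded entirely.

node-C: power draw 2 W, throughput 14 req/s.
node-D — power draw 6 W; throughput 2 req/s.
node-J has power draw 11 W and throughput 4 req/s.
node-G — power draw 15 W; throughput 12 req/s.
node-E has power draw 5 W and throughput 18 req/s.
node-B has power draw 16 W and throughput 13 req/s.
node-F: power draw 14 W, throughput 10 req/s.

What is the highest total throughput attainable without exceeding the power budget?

57

node-C + node-D + node-G + node-E + node-F: power draw 2 + 6 + 15 + 5 + 14 = 42 ≤ 42, throughput 14 + 2 + 12 + 18 + 10 = 56.
node-C + node-G + node-E + node-B: power draw 2 + 15 + 5 + 16 = 38 ≤ 42, throughput 14 + 12 + 18 + 13 = 57.
node-C + node-E + node-B + node-F: power draw 2 + 5 + 16 + 14 = 37 ≤ 42, throughput 14 + 18 + 13 + 10 = 55.
Best is node-C, node-G, node-E, and node-B with total throughput 57.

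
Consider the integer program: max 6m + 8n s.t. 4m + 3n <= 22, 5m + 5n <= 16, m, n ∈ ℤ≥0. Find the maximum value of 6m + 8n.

24

(m,n)=(0,3) is feasible, giving 24.
(m,n)=(1,2) is feasible, giving 22.
The best lattice point is (0,3), giving 24.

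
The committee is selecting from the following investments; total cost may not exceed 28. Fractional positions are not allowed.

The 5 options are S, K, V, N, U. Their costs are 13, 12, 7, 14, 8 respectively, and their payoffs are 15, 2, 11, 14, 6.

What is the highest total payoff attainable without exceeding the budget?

This is a 0-1 knapsack instance.
S + N: cost 13 + 14 = 27 ≤ 28, payoff 15 + 14 = 29.
S + V + U: cost 13 + 7 + 8 = 28 ≤ 28, payoff 15 + 11 + 6 = 32.
Best is S, V, and U with total payoff 32.

32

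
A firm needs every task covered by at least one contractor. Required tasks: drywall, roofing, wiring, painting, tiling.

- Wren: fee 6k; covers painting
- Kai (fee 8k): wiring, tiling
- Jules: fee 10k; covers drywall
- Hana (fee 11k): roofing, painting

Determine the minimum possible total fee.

Choose Kai, Jules, and Hana: together they cover drywall, roofing, wiring, painting, tiling — every task.
Total fee: 8 + 10 + 11 = 29.

29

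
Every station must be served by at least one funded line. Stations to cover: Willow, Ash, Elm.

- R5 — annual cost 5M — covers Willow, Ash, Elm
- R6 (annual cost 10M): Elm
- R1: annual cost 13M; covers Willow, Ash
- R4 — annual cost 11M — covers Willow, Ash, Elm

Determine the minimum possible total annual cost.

R5 alone covers Willow, Ash, Elm — every station.
Total annual cost: 5.
No cover costs less than 5.

5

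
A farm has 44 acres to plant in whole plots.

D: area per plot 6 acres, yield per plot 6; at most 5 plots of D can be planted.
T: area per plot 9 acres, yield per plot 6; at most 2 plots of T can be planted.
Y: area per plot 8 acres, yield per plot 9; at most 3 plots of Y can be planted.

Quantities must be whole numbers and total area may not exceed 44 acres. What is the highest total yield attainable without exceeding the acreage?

45

Y has the best ratio (9/8); taking only Y gives at most 3×9 = 27 (stopped by the supply cap of 3).
Mixing does better — 3×D and 3×Y: area 42 ≤ 44, yield 3·6 + 3·9 = 45.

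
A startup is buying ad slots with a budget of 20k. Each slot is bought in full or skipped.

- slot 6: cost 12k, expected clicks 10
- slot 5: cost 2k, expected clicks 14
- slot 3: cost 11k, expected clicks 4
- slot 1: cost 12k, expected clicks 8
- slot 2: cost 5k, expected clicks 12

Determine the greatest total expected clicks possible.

Treat it as a binary knapsack problem.
Take slot 6, slot 5, and slot 2: cost 12 + 2 + 5 = 19 ≤ 20, expected clicks 10 + 14 + 12 = 36.
No other feasible combination does better.

36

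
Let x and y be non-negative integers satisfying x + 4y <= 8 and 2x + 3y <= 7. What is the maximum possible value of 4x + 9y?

18

(x,y)=(0,2) is feasible, giving 18.
(x,y)=(1,1) is feasible, giving 13.
(x,y)=(0,1) is feasible, giving 9.
(x,y)=(1,0) is feasible, giving 4.
No feasible integer point exceeds 18.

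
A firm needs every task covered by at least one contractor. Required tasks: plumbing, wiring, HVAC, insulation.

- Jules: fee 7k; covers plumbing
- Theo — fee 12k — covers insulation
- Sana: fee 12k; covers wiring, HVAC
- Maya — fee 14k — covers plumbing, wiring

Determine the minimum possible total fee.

This is an integer covering problem.
Choose Jules, Theo, and Sana: together they cover plumbing, wiring, HVAC, insulation — every task.
Total fee: 7 + 12 + 12 = 31.

31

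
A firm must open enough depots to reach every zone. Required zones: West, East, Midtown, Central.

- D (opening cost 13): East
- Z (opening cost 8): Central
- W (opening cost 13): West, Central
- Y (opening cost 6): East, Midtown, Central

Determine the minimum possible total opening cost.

Choose W and Y: together they cover West, East, Midtown, Central — every zone.
Total opening cost: 13 + 6 = 19.
No cover costs less than 19.

19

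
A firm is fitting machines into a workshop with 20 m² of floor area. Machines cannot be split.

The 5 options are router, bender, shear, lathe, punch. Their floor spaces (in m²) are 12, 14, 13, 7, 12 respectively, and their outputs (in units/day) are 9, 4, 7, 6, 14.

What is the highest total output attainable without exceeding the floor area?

20

Treat it as a binary knapsack problem.
Allowing fractional choices, the relaxed optimum would be about 20.8, but machines are indivisible.
lathe + punch: floor space 7 + 12 = 19 ≤ 20, output 6 + 14 = 20.
router + lathe: floor space 12 + 7 = 19 ≤ 20, output 9 + 6 = 15.
Best is lathe and punch with total output 20.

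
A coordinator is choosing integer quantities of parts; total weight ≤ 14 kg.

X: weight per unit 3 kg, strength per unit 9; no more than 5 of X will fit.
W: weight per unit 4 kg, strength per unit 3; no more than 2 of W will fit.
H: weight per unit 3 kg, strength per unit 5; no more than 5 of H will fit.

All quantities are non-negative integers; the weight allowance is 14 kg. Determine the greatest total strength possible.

Take 4×X: weight 12 ≤ 14, strength 4·9 = 36.
No other integer combination yields more.

36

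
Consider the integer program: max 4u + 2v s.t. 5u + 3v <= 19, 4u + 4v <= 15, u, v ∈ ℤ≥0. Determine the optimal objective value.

12

Relaxing integrality, the LP optimum is 15.00 at (u,v) = (3.75, 0), which is not an integer point.
(u,v)=(3,0) is feasible, giving 12.
(u,v)=(2,1) is feasible, giving 10.
(u,v)=(2,0) is feasible, giving 8.
Maximum is 12 at (u,v)=(3,0).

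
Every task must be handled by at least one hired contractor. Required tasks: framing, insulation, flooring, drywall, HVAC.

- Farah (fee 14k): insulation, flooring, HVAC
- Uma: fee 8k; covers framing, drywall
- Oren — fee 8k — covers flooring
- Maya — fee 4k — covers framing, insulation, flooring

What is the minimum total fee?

This is a weighted set-cover instance.
The greedy cost-per-new-task heuristic would pick Maya, Uma, and Farah for 26, but a cheaper cover exists.
Choose Farah and Uma: together they cover framing, insulation, flooring, drywall, HVAC — every task.
Total fee: 14 + 8 = 22.
No cover costs less than 22.

22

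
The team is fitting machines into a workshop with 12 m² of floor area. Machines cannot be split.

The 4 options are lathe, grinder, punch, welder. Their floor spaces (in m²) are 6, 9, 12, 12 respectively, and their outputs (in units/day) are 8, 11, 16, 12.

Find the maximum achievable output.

16

welder: floor space 12 ≤ 12, output 12.
grinder: floor space 9 ≤ 12, output 11.
punch: floor space 12 ≤ 12, output 16.
Best is punch with total output 16.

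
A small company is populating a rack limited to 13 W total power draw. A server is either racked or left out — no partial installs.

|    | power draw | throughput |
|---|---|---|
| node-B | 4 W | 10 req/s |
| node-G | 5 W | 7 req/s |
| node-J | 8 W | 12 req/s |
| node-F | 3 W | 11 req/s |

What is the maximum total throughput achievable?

Allowing fractional choices, the relaxed optimum would be about 30.0, but servers are indivisible.
node-B + node-G + node-F: power draw 4 + 5 + 3 = 12 ≤ 13, throughput 10 + 7 + 11 = 28.
node-B + node-J: power draw 4 + 8 = 12 ≤ 13, throughput 10 + 12 = 22.
node-J + node-F: power draw 8 + 3 = 11 ≤ 13, throughput 12 + 11 = 23.
Best is node-B, node-G, and node-F with total throughput 28.

28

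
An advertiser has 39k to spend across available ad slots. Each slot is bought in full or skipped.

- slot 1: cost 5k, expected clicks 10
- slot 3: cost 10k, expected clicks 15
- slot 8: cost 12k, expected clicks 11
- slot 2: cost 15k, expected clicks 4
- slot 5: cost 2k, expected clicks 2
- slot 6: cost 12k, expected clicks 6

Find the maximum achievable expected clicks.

Take slot 1, slot 3, slot 8, and slot 6: cost 5 + 10 + 12 + 12 = 39 ≤ 39, expected clicks 10 + 15 + 11 + 6 = 42.
No other feasible combination does better.

42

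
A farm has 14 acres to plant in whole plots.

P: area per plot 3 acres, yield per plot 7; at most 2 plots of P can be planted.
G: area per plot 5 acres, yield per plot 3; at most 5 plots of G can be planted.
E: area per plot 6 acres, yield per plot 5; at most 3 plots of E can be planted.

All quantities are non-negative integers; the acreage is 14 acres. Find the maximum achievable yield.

Take 2×P and 1×E: area 12 ≤ 14, yield 2·7 + 1·5 = 19.
P has the best ratio (7/3) and is taken to its limit of 2; remaining capacity is filled optimally with the others.

19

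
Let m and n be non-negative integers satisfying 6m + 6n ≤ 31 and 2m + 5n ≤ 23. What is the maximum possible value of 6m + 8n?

38

Relaxing integrality, the LP optimum is 39.44 at (m,n) = (0.944, 4.22), which is not an integer point.
(m,n)=(1,4): 6·1+6·4=30≤31, 2·1+5·4=22≤23, objective 38.
(m,n)=(2,3): 6·2+6·3=30≤31, 2·2+5·3=19≤23, objective 36.
(m,n)=(0,4): 6·0+6·4=24≤31, 2·0+5·4=20≤23, objective 32.
(m,n)=(1,3): 6·1+6·3=24≤31, 2·1+5·3=17≤23, objective 30.
The best lattice point is (1,4), giving 38.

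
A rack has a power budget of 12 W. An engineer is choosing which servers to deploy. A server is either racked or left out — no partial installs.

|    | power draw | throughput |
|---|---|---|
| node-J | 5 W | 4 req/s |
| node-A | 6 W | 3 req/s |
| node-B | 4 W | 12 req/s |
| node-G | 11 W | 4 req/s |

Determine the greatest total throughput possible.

Allowing fractional choices, the relaxed optimum would be about 17.5, but servers are indivisible.
node-J + node-B: power draw 5 + 4 = 9 ≤ 12, throughput 4 + 12 = 16.
node-A + node-B: power draw 6 + 4 = 10 ≤ 12, throughput 3 + 12 = 15.
Best is node-J and node-B with total throughput 16.

16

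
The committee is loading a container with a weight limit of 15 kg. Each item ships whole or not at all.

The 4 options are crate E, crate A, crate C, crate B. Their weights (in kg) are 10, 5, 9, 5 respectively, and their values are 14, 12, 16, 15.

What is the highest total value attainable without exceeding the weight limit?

31

This is a 0-1 knapsack instance.
crate A + crate C: weight 5 + 9 = 14 ≤ 15, value 12 + 16 = 28.
crate C + crate B: weight 9 + 5 = 14 ≤ 15, value 16 + 15 = 31.
crate E + crate B: weight 10 + 5 = 15 ≤ 15, value 14 + 15 = 29.
Best is crate C and crate B with total value 31.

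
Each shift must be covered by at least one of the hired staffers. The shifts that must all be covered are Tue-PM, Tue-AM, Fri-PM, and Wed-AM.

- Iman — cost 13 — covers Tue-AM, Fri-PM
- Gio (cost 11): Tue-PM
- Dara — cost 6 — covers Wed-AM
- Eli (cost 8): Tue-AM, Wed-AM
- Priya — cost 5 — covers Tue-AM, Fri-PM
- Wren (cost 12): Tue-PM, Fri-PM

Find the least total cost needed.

The greedy cost-per-new-shift heuristic would pick Priya, Dara, and Gio for 22, but a cheaper cover exists.
Choose Eli and Wren: together they cover Tue-PM, Tue-AM, Fri-PM, Wed-AM — every shift.
Total cost: 8 + 12 = 20.
No cover costs less than 20.

20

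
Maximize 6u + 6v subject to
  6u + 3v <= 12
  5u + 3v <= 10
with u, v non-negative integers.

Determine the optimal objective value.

18

Relaxing integrality, the LP optimum is 20.00 at (u,v) = (0, 3.33), which is not an integer point.
(u,v)=(0,3) is feasible, giving 18.
(u,v)=(0,2) is feasible, giving 12.
Maximum is 18 at (u,v)=(0,3).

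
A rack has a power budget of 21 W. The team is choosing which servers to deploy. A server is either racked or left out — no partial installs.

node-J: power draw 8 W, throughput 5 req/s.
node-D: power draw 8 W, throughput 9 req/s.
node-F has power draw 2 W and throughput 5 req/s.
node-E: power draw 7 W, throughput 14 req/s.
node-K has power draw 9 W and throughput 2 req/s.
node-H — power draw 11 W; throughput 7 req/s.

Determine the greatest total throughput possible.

28

Take node-D, node-F, and node-E: power draw 8 + 2 + 7 = 17 ≤ 21, throughput 9 + 5 + 14 = 28.
No other feasible combination does better.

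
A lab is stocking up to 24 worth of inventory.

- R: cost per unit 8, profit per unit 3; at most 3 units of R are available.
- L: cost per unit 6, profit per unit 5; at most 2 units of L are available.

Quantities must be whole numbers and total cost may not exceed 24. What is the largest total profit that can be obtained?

13

2×R and 1×L: cost 22 ≤ 24, profit 2·3 + 1·5 = 11.
1×R and 2×L: cost 20 ≤ 24, profit 1·3 + 2·5 = 13.
Best is 13.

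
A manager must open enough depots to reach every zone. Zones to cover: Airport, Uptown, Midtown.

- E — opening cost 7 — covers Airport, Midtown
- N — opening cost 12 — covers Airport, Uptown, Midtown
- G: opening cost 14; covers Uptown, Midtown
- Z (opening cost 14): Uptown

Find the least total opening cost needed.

12

This is an integer covering problem.
N alone covers Airport, Uptown, Midtown — every zone.
Total opening cost: 12.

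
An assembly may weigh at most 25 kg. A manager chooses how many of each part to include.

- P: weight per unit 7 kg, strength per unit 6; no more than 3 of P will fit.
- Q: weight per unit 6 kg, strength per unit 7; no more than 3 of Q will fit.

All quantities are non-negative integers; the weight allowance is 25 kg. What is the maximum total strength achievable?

This is a bounded integer knapsack.
Q has the best ratio (7/6); taking only Q gives at most 3×7 = 21 (stopped by the supply cap of 3).
Mixing does better — 1×P and 3×Q: weight 25 ≤ 25, strength 1·6 + 3·7 = 27.

27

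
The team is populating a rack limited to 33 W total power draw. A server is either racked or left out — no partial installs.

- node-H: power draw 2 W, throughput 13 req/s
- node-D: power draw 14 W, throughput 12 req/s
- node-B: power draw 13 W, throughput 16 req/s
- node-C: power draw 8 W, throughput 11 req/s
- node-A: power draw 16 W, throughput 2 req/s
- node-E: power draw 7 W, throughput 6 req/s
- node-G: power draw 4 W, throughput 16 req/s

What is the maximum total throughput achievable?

Take node-H, node-D, node-B, and node-G: power draw 2 + 14 + 13 + 4 = 33 ≤ 33, throughput 13 + 12 + 16 + 16 = 57.
No other feasible combination does better.

57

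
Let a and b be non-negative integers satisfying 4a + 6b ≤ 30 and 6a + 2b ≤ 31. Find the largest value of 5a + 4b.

28

Relaxing integrality, the LP optimum is 30.50 at (a,b) = (4.5, 2), which is not an integer point.
(a,b)=(4,2): 4·4+6·2=28≤30, 6·4+2·2=28≤31, objective 28.
(a,b)=(3,3): 4·3+6·3=30≤30, 6·3+2·3=24≤31, objective 27.
(a,b)=(4,1): 4·4+6·1=22≤30, 6·4+2·1=26≤31, objective 24.
No feasible integer point exceeds 28.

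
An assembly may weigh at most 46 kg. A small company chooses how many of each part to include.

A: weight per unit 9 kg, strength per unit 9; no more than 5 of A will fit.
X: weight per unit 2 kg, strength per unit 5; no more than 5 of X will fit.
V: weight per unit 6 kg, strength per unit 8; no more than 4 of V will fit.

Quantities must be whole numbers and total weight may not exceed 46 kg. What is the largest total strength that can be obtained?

Take 2×A, 5×X, and 3×V: weight 46 ≤ 46, strength 2·9 + 5·5 + 3·8 = 67.
X has the best ratio (5/2) and is taken to its limit of 5; remaining capacity is filled optimally with the others.

67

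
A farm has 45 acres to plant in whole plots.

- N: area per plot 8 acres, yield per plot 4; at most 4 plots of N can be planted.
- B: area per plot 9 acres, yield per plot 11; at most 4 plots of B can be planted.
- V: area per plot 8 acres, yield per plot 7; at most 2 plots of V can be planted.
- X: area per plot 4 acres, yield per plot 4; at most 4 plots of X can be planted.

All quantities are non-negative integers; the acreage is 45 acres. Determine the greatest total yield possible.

52

This is a bounded integer knapsack.
4×B and 2×X: area 44 ≤ 45, yield 4·11 + 2·4 = 52.
4×B and 1×V: area 44 ≤ 45, yield 4·11 + 1·7 = 51.
Best is 52.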